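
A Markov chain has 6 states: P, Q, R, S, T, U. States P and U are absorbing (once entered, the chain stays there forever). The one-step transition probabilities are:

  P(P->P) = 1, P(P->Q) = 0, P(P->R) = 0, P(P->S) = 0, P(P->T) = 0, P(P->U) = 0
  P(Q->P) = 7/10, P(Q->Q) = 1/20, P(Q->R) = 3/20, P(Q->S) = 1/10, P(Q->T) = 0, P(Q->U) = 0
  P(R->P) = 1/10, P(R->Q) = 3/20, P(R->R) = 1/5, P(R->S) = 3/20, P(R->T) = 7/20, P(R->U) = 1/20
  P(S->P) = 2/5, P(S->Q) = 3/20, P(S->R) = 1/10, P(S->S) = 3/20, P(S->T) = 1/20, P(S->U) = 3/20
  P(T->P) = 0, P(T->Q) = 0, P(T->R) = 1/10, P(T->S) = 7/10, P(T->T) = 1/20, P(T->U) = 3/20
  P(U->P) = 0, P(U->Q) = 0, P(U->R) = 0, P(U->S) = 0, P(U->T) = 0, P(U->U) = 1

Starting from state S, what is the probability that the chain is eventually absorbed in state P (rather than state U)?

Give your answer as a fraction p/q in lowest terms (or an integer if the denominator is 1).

Let a_i = P(absorbed in P | start in state i).
Boundary conditions: a_P = 1, a_U = 0.
For each transient state i, a_i = sum_j P(i->j) * a_j:
  a_Q = 7/10*a_P + 1/20*a_Q + 3/20*a_R + 1/10*a_S + 0*a_T + 0*a_U
  a_R = 1/10*a_P + 3/20*a_Q + 1/5*a_R + 3/20*a_S + 7/20*a_T + 1/20*a_U
  a_S = 2/5*a_P + 3/20*a_Q + 1/10*a_R + 3/20*a_S + 1/20*a_T + 3/20*a_U
  a_T = 0*a_P + 0*a_Q + 1/10*a_R + 7/10*a_S + 1/20*a_T + 3/20*a_U

Substituting a_P = 1 and a_U = 0, rearrange to (I - Q) a = r where r[i] = P(i -> P):
  [19/20, -3/20, -1/10, 0] . (a_Q, a_R, a_S, a_T) = 7/10
  [-3/20, 4/5, -3/20, -7/20] . (a_Q, a_R, a_S, a_T) = 1/10
  [-3/20, -1/10, 17/20, -1/20] . (a_Q, a_R, a_S, a_T) = 2/5
  [0, -1/10, -7/10, 19/20] . (a_Q, a_R, a_S, a_T) = 0

Solving yields:
  a_Q = 35917/38627
  a_R = 27737/38627
  a_S = 29217/38627
  a_T = 24448/38627

Starting state is S, so the absorption probability is a_S = 29217/38627.

Answer: 29217/38627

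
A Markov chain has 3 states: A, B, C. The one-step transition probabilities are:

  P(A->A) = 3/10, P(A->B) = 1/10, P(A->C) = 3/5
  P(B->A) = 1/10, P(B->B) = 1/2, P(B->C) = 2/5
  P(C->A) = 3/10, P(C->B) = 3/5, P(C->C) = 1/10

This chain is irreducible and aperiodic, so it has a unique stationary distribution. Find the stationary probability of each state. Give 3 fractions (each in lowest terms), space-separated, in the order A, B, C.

Answer: 21/100 9/20 17/50

Derivation:
The stationary distribution satisfies pi = pi * P, i.e.:
  pi_A = 3/10*pi_A + 1/10*pi_B + 3/10*pi_C
  pi_B = 1/10*pi_A + 1/2*pi_B + 3/5*pi_C
  pi_C = 3/5*pi_A + 2/5*pi_B + 1/10*pi_C
with normalization: pi_A + pi_B + pi_C = 1.

Using the first 2 balance equations plus normalization, the linear system A*pi = b is:
  [-7/10, 1/10, 3/10] . pi = 0
  [1/10, -1/2, 3/5] . pi = 0
  [1, 1, 1] . pi = 1

Solving yields:
  pi_A = 21/100
  pi_B = 9/20
  pi_C = 17/50

Verification (pi * P):
  21/100*3/10 + 9/20*1/10 + 17/50*3/10 = 21/100 = pi_A  (ok)
  21/100*1/10 + 9/20*1/2 + 17/50*3/5 = 9/20 = pi_B  (ok)
  21/100*3/5 + 9/20*2/5 + 17/50*1/10 = 17/50 = pi_C  (ok)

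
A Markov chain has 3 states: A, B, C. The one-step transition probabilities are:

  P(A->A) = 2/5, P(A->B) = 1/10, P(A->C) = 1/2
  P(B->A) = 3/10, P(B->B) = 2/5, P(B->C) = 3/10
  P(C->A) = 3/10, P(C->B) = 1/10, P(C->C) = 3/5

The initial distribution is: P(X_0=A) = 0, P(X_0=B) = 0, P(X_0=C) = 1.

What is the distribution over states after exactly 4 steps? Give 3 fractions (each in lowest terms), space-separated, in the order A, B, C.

Answer: 3333/10000 1417/10000 21/40

Derivation:
Propagating the distribution step by step (d_{t+1} = d_t * P):
d_0 = (A=0, B=0, C=1)
  d_1[A] = 0*2/5 + 0*3/10 + 1*3/10 = 3/10
  d_1[B] = 0*1/10 + 0*2/5 + 1*1/10 = 1/10
  d_1[C] = 0*1/2 + 0*3/10 + 1*3/5 = 3/5
d_1 = (A=3/10, B=1/10, C=3/5)
  d_2[A] = 3/10*2/5 + 1/10*3/10 + 3/5*3/10 = 33/100
  d_2[B] = 3/10*1/10 + 1/10*2/5 + 3/5*1/10 = 13/100
  d_2[C] = 3/10*1/2 + 1/10*3/10 + 3/5*3/5 = 27/50
d_2 = (A=33/100, B=13/100, C=27/50)
  d_3[A] = 33/100*2/5 + 13/100*3/10 + 27/50*3/10 = 333/1000
  d_3[B] = 33/100*1/10 + 13/100*2/5 + 27/50*1/10 = 139/1000
  d_3[C] = 33/100*1/2 + 13/100*3/10 + 27/50*3/5 = 66/125
d_3 = (A=333/1000, B=139/1000, C=66/125)
  d_4[A] = 333/1000*2/5 + 139/1000*3/10 + 66/125*3/10 = 3333/10000
  d_4[B] = 333/1000*1/10 + 139/1000*2/5 + 66/125*1/10 = 1417/10000
  d_4[C] = 333/1000*1/2 + 139/1000*3/10 + 66/125*3/5 = 21/40
d_4 = (A=3333/10000, B=1417/10000, C=21/40)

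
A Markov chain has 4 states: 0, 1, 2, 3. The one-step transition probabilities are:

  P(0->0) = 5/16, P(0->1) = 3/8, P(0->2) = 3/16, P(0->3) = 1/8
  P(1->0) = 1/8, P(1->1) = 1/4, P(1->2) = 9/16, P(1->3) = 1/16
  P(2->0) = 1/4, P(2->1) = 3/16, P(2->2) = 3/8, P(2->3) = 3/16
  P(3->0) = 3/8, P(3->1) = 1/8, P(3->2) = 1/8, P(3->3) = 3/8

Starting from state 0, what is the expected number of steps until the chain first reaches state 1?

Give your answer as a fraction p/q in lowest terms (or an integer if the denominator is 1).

Let h_i = expected steps to first reach 1 from state i.
Boundary: h_1 = 0.
First-step equations for the other states:
  h_0 = 1 + 5/16*h_0 + 3/8*h_1 + 3/16*h_2 + 1/8*h_3
  h_2 = 1 + 1/4*h_0 + 3/16*h_1 + 3/8*h_2 + 3/16*h_3
  h_3 = 1 + 3/8*h_0 + 1/8*h_1 + 1/8*h_2 + 3/8*h_3

Substituting h_1 = 0 and rearranging gives the linear system (I - Q) h = 1:
  [11/16, -3/16, -1/8] . (h_0, h_2, h_3) = 1
  [-1/4, 5/8, -3/16] . (h_0, h_2, h_3) = 1
  [-3/8, -1/8, 5/8] . (h_0, h_2, h_3) = 1

Solving yields:
  h_0 = 628/181
  h_2 = 788/181
  h_3 = 824/181

Starting state is 0, so the expected hitting time is h_0 = 628/181.

Answer: 628/181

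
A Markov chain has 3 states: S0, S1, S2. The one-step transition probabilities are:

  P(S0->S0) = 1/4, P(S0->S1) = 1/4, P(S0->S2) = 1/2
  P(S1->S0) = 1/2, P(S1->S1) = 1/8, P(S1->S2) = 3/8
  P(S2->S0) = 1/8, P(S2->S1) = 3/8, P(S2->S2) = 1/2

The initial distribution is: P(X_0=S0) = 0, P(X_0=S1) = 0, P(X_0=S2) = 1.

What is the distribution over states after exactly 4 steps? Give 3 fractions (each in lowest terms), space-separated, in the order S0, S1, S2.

Propagating the distribution step by step (d_{t+1} = d_t * P):
d_0 = (S0=0, S1=0, S2=1)
  d_1[S0] = 0*1/4 + 0*1/2 + 1*1/8 = 1/8
  d_1[S1] = 0*1/4 + 0*1/8 + 1*3/8 = 3/8
  d_1[S2] = 0*1/2 + 0*3/8 + 1*1/2 = 1/2
d_1 = (S0=1/8, S1=3/8, S2=1/2)
  d_2[S0] = 1/8*1/4 + 3/8*1/2 + 1/2*1/8 = 9/32
  d_2[S1] = 1/8*1/4 + 3/8*1/8 + 1/2*3/8 = 17/64
  d_2[S2] = 1/8*1/2 + 3/8*3/8 + 1/2*1/2 = 29/64
d_2 = (S0=9/32, S1=17/64, S2=29/64)
  d_3[S0] = 9/32*1/4 + 17/64*1/2 + 29/64*1/8 = 133/512
  d_3[S1] = 9/32*1/4 + 17/64*1/8 + 29/64*3/8 = 35/128
  d_3[S2] = 9/32*1/2 + 17/64*3/8 + 29/64*1/2 = 239/512
d_3 = (S0=133/512, S1=35/128, S2=239/512)
  d_4[S0] = 133/512*1/4 + 35/128*1/2 + 239/512*1/8 = 1065/4096
  d_4[S1] = 133/512*1/4 + 35/128*1/8 + 239/512*3/8 = 1123/4096
  d_4[S2] = 133/512*1/2 + 35/128*3/8 + 239/512*1/2 = 477/1024
d_4 = (S0=1065/4096, S1=1123/4096, S2=477/1024)

Answer: 1065/4096 1123/4096 477/1024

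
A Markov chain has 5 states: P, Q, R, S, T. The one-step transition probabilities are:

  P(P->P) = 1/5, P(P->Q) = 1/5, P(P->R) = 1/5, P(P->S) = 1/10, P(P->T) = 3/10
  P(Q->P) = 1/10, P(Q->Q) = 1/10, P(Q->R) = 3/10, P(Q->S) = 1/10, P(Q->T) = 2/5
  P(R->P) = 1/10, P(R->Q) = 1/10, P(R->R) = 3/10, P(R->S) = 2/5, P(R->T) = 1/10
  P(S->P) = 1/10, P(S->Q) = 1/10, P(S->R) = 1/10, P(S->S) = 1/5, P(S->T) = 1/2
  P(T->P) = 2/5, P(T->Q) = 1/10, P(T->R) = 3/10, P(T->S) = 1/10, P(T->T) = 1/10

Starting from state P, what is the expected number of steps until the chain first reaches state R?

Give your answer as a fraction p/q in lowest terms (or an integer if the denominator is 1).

Answer: 95/22

Derivation:
Let h_i = expected steps to first reach R from state i.
Boundary: h_R = 0.
First-step equations for the other states:
  h_P = 1 + 1/5*h_P + 1/5*h_Q + 1/5*h_R + 1/10*h_S + 3/10*h_T
  h_Q = 1 + 1/10*h_P + 1/10*h_Q + 3/10*h_R + 1/10*h_S + 2/5*h_T
  h_S = 1 + 1/10*h_P + 1/10*h_Q + 1/10*h_R + 1/5*h_S + 1/2*h_T
  h_T = 1 + 2/5*h_P + 1/10*h_Q + 3/10*h_R + 1/10*h_S + 1/10*h_T

Substituting h_R = 0 and rearranging gives the linear system (I - Q) h = 1:
  [4/5, -1/5, -1/10, -3/10] . (h_P, h_Q, h_S, h_T) = 1
  [-1/10, 9/10, -1/10, -2/5] . (h_P, h_Q, h_S, h_T) = 1
  [-1/10, -1/10, 4/5, -1/2] . (h_P, h_Q, h_S, h_T) = 1
  [-2/5, -1/10, -1/10, 9/10] . (h_P, h_Q, h_S, h_T) = 1

Solving yields:
  h_P = 95/22
  h_Q = 300/77
  h_S = 105/22
  h_T = 615/154

Starting state is P, so the expected hitting time is h_P = 95/22.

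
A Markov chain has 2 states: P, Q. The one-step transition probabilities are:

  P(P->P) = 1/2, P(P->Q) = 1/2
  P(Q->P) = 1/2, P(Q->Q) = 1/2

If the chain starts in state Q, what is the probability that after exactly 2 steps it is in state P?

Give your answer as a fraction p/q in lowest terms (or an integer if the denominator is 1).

Computing P^2 by repeated multiplication:
P^1 =
  P: [1/2, 1/2]
  Q: [1/2, 1/2]
P^2 =
  P: [1/2, 1/2]
  Q: [1/2, 1/2]

(P^2)[Q -> P] = 1/2

Answer: 1/2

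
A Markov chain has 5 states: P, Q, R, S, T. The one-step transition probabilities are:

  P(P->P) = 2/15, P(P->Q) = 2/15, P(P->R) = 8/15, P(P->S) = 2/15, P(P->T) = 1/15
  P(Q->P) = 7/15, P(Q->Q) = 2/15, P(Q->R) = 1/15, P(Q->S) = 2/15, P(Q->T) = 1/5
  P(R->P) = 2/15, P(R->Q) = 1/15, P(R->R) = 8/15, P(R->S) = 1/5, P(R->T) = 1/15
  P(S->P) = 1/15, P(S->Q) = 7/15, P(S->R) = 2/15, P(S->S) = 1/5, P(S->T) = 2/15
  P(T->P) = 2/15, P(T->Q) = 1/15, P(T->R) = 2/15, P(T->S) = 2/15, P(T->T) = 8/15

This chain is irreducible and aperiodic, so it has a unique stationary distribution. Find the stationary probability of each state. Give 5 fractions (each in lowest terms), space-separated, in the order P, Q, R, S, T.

The stationary distribution satisfies pi = pi * P, i.e.:
  pi_P = 2/15*pi_P + 7/15*pi_Q + 2/15*pi_R + 1/15*pi_S + 2/15*pi_T
  pi_Q = 2/15*pi_P + 2/15*pi_Q + 1/15*pi_R + 7/15*pi_S + 1/15*pi_T
  pi_R = 8/15*pi_P + 1/15*pi_Q + 8/15*pi_R + 2/15*pi_S + 2/15*pi_T
  pi_S = 2/15*pi_P + 2/15*pi_Q + 1/5*pi_R + 1/5*pi_S + 2/15*pi_T
  pi_T = 1/15*pi_P + 1/5*pi_Q + 1/15*pi_R + 2/15*pi_S + 8/15*pi_T
with normalization: pi_P + pi_Q + pi_R + pi_S + pi_T = 1.

Using the first 4 balance equations plus normalization, the linear system A*pi = b is:
  [-13/15, 7/15, 2/15, 1/15, 2/15] . pi = 0
  [2/15, -13/15, 1/15, 7/15, 1/15] . pi = 0
  [8/15, 1/15, -7/15, 2/15, 2/15] . pi = 0
  [2/15, 2/15, 1/5, -4/5, 2/15] . pi = 0
  [1, 1, 1, 1, 1] . pi = 1

Solving yields:
  pi_P = 4491/25823
  pi_Q = 4000/25823
  pi_R = 1184/3689
  pi_S = 4281/25823
  pi_T = 4763/25823

Verification (pi * P):
  4491/25823*2/15 + 4000/25823*7/15 + 1184/3689*2/15 + 4281/25823*1/15 + 4763/25823*2/15 = 4491/25823 = pi_P  (ok)
  4491/25823*2/15 + 4000/25823*2/15 + 1184/3689*1/15 + 4281/25823*7/15 + 4763/25823*1/15 = 4000/25823 = pi_Q  (ok)
  4491/25823*8/15 + 4000/25823*1/15 + 1184/3689*8/15 + 4281/25823*2/15 + 4763/25823*2/15 = 1184/3689 = pi_R  (ok)
  4491/25823*2/15 + 4000/25823*2/15 + 1184/3689*1/5 + 4281/25823*1/5 + 4763/25823*2/15 = 4281/25823 = pi_S  (ok)
  4491/25823*1/15 + 4000/25823*1/5 + 1184/3689*1/15 + 4281/25823*2/15 + 4763/25823*8/15 = 4763/25823 = pi_T  (ok)

Answer: 4491/25823 4000/25823 1184/3689 4281/25823 4763/25823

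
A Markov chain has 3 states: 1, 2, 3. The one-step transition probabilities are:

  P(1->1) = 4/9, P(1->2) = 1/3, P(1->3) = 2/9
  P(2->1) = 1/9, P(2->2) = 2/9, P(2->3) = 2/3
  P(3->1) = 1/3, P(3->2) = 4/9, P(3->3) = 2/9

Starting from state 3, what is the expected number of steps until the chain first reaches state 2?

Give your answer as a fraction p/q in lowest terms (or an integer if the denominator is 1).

Answer: 72/29

Derivation:
Let h_i = expected steps to first reach 2 from state i.
Boundary: h_2 = 0.
First-step equations for the other states:
  h_1 = 1 + 4/9*h_1 + 1/3*h_2 + 2/9*h_3
  h_3 = 1 + 1/3*h_1 + 4/9*h_2 + 2/9*h_3

Substituting h_2 = 0 and rearranging gives the linear system (I - Q) h = 1:
  [5/9, -2/9] . (h_1, h_3) = 1
  [-1/3, 7/9] . (h_1, h_3) = 1

Solving yields:
  h_1 = 81/29
  h_3 = 72/29

Starting state is 3, so the expected hitting time is h_3 = 72/29.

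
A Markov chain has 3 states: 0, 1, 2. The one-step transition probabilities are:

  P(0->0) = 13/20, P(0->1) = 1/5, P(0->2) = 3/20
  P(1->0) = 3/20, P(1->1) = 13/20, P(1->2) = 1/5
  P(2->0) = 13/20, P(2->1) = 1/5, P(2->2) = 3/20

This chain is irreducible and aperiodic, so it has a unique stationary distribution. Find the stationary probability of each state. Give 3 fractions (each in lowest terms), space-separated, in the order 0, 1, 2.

The stationary distribution satisfies pi = pi * P, i.e.:
  pi_0 = 13/20*pi_0 + 3/20*pi_1 + 13/20*pi_2
  pi_1 = 1/5*pi_0 + 13/20*pi_1 + 1/5*pi_2
  pi_2 = 3/20*pi_0 + 1/5*pi_1 + 3/20*pi_2
with normalization: pi_0 + pi_1 + pi_2 = 1.

Using the first 2 balance equations plus normalization, the linear system A*pi = b is:
  [-7/20, 3/20, 13/20] . pi = 0
  [1/5, -7/20, 1/5] . pi = 0
  [1, 1, 1] . pi = 1

Solving yields:
  pi_0 = 103/220
  pi_1 = 4/11
  pi_2 = 37/220

Verification (pi * P):
  103/220*13/20 + 4/11*3/20 + 37/220*13/20 = 103/220 = pi_0  (ok)
  103/220*1/5 + 4/11*13/20 + 37/220*1/5 = 4/11 = pi_1  (ok)
  103/220*3/20 + 4/11*1/5 + 37/220*3/20 = 37/220 = pi_2  (ok)

Answer: 103/220 4/11 37/220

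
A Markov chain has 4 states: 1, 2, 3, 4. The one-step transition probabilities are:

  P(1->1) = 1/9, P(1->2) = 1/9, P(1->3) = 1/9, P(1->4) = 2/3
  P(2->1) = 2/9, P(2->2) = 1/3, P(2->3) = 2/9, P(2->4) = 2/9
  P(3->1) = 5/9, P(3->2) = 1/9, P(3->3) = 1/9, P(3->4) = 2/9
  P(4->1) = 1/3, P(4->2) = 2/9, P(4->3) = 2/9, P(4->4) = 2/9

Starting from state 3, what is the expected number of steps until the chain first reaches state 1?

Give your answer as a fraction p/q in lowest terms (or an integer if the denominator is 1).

Answer: 567/254

Derivation:
Let h_i = expected steps to first reach 1 from state i.
Boundary: h_1 = 0.
First-step equations for the other states:
  h_2 = 1 + 2/9*h_1 + 1/3*h_2 + 2/9*h_3 + 2/9*h_4
  h_3 = 1 + 5/9*h_1 + 1/9*h_2 + 1/9*h_3 + 2/9*h_4
  h_4 = 1 + 1/3*h_1 + 2/9*h_2 + 2/9*h_3 + 2/9*h_4

Substituting h_1 = 0 and rearranging gives the linear system (I - Q) h = 1:
  [2/3, -2/9, -2/9] . (h_2, h_3, h_4) = 1
  [-1/9, 8/9, -2/9] . (h_2, h_3, h_4) = 1
  [-2/9, -2/9, 7/9] . (h_2, h_3, h_4) = 1

Solving yields:
  h_2 = 405/127
  h_3 = 567/254
  h_4 = 360/127

Starting state is 3, so the expected hitting time is h_3 = 567/254.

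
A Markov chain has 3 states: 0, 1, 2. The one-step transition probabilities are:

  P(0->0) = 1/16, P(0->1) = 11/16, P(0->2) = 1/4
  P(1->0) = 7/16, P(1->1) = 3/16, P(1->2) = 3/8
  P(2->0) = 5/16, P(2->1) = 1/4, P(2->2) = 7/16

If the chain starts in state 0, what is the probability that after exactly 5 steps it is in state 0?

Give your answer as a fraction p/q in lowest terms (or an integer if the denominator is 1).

Computing P^5 by repeated multiplication:
P^1 =
  0: [1/16, 11/16, 1/4]
  1: [7/16, 3/16, 3/8]
  2: [5/16, 1/4, 7/16]
P^2 =
  0: [49/128, 15/64, 49/128]
  1: [29/128, 55/128, 11/32]
  2: [17/64, 95/256, 93/256]
P^3 =
  0: [63/256, 825/2048, 719/2048]
  1: [317/1024, 165/512, 377/1024]
  2: [599/2048, 1405/4096, 1493/4096]
P^4 =
  0: [4937/16384, 10895/32768, 11999/32768]
  1: [141/512, 5985/16384, 5887/16384]
  2: [9249/32768, 23365/65536, 23673/65536]
P^5 =
  0: [73067/262144, 189295/524288, 188859/524288]
  1: [37921/131072, 91135/262144, 95167/262144]
  2: [150209/524288, 368265/1048576, 379893/1048576]

(P^5)[0 -> 0] = 73067/262144

Answer: 73067/262144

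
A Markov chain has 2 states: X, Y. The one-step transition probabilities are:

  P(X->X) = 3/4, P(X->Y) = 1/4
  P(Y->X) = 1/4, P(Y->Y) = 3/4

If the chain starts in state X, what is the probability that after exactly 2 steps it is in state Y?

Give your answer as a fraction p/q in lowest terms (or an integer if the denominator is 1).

Computing P^2 by repeated multiplication:
P^1 =
  X: [3/4, 1/4]
  Y: [1/4, 3/4]
P^2 =
  X: [5/8, 3/8]
  Y: [3/8, 5/8]

(P^2)[X -> Y] = 3/8

Answer: 3/8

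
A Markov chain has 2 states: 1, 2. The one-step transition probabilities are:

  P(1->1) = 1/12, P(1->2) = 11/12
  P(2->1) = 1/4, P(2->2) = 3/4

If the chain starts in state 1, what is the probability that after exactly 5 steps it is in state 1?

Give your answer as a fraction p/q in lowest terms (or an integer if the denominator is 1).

Answer: 3331/15552

Derivation:
Computing P^5 by repeated multiplication:
P^1 =
  1: [1/12, 11/12]
  2: [1/4, 3/4]
P^2 =
  1: [17/72, 55/72]
  2: [5/24, 19/24]
P^3 =
  1: [91/432, 341/432]
  2: [31/144, 113/144]
P^4 =
  1: [557/2592, 2035/2592]
  2: [185/864, 679/864]
P^5 =
  1: [3331/15552, 12221/15552]
  2: [1111/5184, 4073/5184]

(P^5)[1 -> 1] = 3331/15552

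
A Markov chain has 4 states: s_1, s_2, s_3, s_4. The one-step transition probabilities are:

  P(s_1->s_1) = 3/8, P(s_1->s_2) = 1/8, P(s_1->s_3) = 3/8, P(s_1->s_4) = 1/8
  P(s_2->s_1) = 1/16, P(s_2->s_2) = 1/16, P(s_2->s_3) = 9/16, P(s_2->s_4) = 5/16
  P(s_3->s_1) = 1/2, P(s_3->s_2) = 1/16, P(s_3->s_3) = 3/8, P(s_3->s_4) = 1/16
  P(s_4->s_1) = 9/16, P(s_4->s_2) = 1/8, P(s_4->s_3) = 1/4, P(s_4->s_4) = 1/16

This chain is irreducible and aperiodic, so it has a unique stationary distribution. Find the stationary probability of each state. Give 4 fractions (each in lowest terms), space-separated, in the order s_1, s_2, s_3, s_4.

The stationary distribution satisfies pi = pi * P, i.e.:
  pi_s_1 = 3/8*pi_s_1 + 1/16*pi_s_2 + 1/2*pi_s_3 + 9/16*pi_s_4
  pi_s_2 = 1/8*pi_s_1 + 1/16*pi_s_2 + 1/16*pi_s_3 + 1/8*pi_s_4
  pi_s_3 = 3/8*pi_s_1 + 9/16*pi_s_2 + 3/8*pi_s_3 + 1/4*pi_s_4
  pi_s_4 = 1/8*pi_s_1 + 5/16*pi_s_2 + 1/16*pi_s_3 + 1/16*pi_s_4
with normalization: pi_s_1 + pi_s_2 + pi_s_3 + pi_s_4 = 1.

Using the first 3 balance equations plus normalization, the linear system A*pi = b is:
  [-5/8, 1/16, 1/2, 9/16] . pi = 0
  [1/8, -15/16, 1/16, 1/8] . pi = 0
  [3/8, 9/16, -5/8, 1/4] . pi = 0
  [1, 1, 1, 1] . pi = 1

Solving yields:
  pi_s_1 = 213/515
  pi_s_2 = 442/4635
  pi_s_3 = 1756/4635
  pi_s_4 = 104/927

Verification (pi * P):
  213/515*3/8 + 442/4635*1/16 + 1756/4635*1/2 + 104/927*9/16 = 213/515 = pi_s_1  (ok)
  213/515*1/8 + 442/4635*1/16 + 1756/4635*1/16 + 104/927*1/8 = 442/4635 = pi_s_2  (ok)
  213/515*3/8 + 442/4635*9/16 + 1756/4635*3/8 + 104/927*1/4 = 1756/4635 = pi_s_3  (ok)
  213/515*1/8 + 442/4635*5/16 + 1756/4635*1/16 + 104/927*1/16 = 104/927 = pi_s_4  (ok)

Answer: 213/515 442/4635 1756/4635 104/927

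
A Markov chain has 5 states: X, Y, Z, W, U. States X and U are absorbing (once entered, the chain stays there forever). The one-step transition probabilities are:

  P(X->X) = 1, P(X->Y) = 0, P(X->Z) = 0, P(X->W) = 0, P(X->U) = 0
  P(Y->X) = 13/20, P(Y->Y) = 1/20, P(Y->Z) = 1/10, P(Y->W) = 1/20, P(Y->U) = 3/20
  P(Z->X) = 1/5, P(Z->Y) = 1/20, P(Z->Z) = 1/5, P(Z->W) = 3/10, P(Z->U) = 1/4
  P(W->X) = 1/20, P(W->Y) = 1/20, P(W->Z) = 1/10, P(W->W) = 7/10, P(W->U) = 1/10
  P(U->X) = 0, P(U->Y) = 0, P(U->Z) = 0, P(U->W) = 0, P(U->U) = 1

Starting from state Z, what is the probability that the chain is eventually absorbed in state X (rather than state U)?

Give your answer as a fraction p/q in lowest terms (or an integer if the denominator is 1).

Answer: 241/518

Derivation:
Let a_i = P(absorbed in X | start in state i).
Boundary conditions: a_X = 1, a_U = 0.
For each transient state i, a_i = sum_j P(i->j) * a_j:
  a_Y = 13/20*a_X + 1/20*a_Y + 1/10*a_Z + 1/20*a_W + 3/20*a_U
  a_Z = 1/5*a_X + 1/20*a_Y + 1/5*a_Z + 3/10*a_W + 1/4*a_U
  a_W = 1/20*a_X + 1/20*a_Y + 1/10*a_Z + 7/10*a_W + 1/10*a_U

Substituting a_X = 1 and a_U = 0, rearrange to (I - Q) a = r where r[i] = P(i -> X):
  [19/20, -1/10, -1/20] . (a_Y, a_Z, a_W) = 13/20
  [-1/20, 4/5, -3/10] . (a_Y, a_Z, a_W) = 1/5
  [-1/20, -1/10, 3/10] . (a_Y, a_Z, a_W) = 1/20

Solving yields:
  a_Y = 28/37
  a_Z = 241/518
  a_W = 116/259

Starting state is Z, so the absorption probability is a_Z = 241/518.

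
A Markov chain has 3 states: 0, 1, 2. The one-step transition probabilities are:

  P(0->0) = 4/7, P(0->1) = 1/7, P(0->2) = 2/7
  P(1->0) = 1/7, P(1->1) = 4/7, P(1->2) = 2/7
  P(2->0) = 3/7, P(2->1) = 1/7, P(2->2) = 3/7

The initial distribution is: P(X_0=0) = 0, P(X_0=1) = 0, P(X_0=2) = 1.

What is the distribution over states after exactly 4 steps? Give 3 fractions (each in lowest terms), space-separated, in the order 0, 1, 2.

Answer: 1020/2401 580/2401 801/2401

Derivation:
Propagating the distribution step by step (d_{t+1} = d_t * P):
d_0 = (0=0, 1=0, 2=1)
  d_1[0] = 0*4/7 + 0*1/7 + 1*3/7 = 3/7
  d_1[1] = 0*1/7 + 0*4/7 + 1*1/7 = 1/7
  d_1[2] = 0*2/7 + 0*2/7 + 1*3/7 = 3/7
d_1 = (0=3/7, 1=1/7, 2=3/7)
  d_2[0] = 3/7*4/7 + 1/7*1/7 + 3/7*3/7 = 22/49
  d_2[1] = 3/7*1/7 + 1/7*4/7 + 3/7*1/7 = 10/49
  d_2[2] = 3/7*2/7 + 1/7*2/7 + 3/7*3/7 = 17/49
d_2 = (0=22/49, 1=10/49, 2=17/49)
  d_3[0] = 22/49*4/7 + 10/49*1/7 + 17/49*3/7 = 149/343
  d_3[1] = 22/49*1/7 + 10/49*4/7 + 17/49*1/7 = 79/343
  d_3[2] = 22/49*2/7 + 10/49*2/7 + 17/49*3/7 = 115/343
d_3 = (0=149/343, 1=79/343, 2=115/343)
  d_4[0] = 149/343*4/7 + 79/343*1/7 + 115/343*3/7 = 1020/2401
  d_4[1] = 149/343*1/7 + 79/343*4/7 + 115/343*1/7 = 580/2401
  d_4[2] = 149/343*2/7 + 79/343*2/7 + 115/343*3/7 = 801/2401
d_4 = (0=1020/2401, 1=580/2401, 2=801/2401)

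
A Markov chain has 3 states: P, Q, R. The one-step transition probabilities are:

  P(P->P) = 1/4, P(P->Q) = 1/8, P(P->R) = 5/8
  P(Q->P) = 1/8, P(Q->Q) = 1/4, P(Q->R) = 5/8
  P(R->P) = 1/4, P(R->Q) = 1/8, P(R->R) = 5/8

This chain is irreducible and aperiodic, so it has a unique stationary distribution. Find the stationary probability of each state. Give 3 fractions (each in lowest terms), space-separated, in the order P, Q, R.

The stationary distribution satisfies pi = pi * P, i.e.:
  pi_P = 1/4*pi_P + 1/8*pi_Q + 1/4*pi_R
  pi_Q = 1/8*pi_P + 1/4*pi_Q + 1/8*pi_R
  pi_R = 5/8*pi_P + 5/8*pi_Q + 5/8*pi_R
with normalization: pi_P + pi_Q + pi_R = 1.

Using the first 2 balance equations plus normalization, the linear system A*pi = b is:
  [-3/4, 1/8, 1/4] . pi = 0
  [1/8, -3/4, 1/8] . pi = 0
  [1, 1, 1] . pi = 1

Solving yields:
  pi_P = 13/56
  pi_Q = 1/7
  pi_R = 5/8

Verification (pi * P):
  13/56*1/4 + 1/7*1/8 + 5/8*1/4 = 13/56 = pi_P  (ok)
  13/56*1/8 + 1/7*1/4 + 5/8*1/8 = 1/7 = pi_Q  (ok)
  13/56*5/8 + 1/7*5/8 + 5/8*5/8 = 5/8 = pi_R  (ok)

Answer: 13/56 1/7 5/8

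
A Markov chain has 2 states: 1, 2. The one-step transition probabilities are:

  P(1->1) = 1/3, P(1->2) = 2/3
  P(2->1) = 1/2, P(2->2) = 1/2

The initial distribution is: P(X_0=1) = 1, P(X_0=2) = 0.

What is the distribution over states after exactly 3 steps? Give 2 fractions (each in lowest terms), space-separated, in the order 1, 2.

Answer: 23/54 31/54

Derivation:
Propagating the distribution step by step (d_{t+1} = d_t * P):
d_0 = (1=1, 2=0)
  d_1[1] = 1*1/3 + 0*1/2 = 1/3
  d_1[2] = 1*2/3 + 0*1/2 = 2/3
d_1 = (1=1/3, 2=2/3)
  d_2[1] = 1/3*1/3 + 2/3*1/2 = 4/9
  d_2[2] = 1/3*2/3 + 2/3*1/2 = 5/9
d_2 = (1=4/9, 2=5/9)
  d_3[1] = 4/9*1/3 + 5/9*1/2 = 23/54
  d_3[2] = 4/9*2/3 + 5/9*1/2 = 31/54
d_3 = (1=23/54, 2=31/54)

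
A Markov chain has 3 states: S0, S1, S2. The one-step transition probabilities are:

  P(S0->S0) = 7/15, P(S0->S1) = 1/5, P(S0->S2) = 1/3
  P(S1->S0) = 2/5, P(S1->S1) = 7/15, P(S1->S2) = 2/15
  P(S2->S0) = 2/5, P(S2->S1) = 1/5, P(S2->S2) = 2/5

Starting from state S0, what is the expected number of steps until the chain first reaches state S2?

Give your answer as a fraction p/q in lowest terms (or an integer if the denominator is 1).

Let h_i = expected steps to first reach S2 from state i.
Boundary: h_S2 = 0.
First-step equations for the other states:
  h_S0 = 1 + 7/15*h_S0 + 1/5*h_S1 + 1/3*h_S2
  h_S1 = 1 + 2/5*h_S0 + 7/15*h_S1 + 2/15*h_S2

Substituting h_S2 = 0 and rearranging gives the linear system (I - Q) h = 1:
  [8/15, -1/5] . (h_S0, h_S1) = 1
  [-2/5, 8/15] . (h_S0, h_S1) = 1

Solving yields:
  h_S0 = 165/46
  h_S1 = 105/23

Starting state is S0, so the expected hitting time is h_S0 = 165/46.

Answer: 165/46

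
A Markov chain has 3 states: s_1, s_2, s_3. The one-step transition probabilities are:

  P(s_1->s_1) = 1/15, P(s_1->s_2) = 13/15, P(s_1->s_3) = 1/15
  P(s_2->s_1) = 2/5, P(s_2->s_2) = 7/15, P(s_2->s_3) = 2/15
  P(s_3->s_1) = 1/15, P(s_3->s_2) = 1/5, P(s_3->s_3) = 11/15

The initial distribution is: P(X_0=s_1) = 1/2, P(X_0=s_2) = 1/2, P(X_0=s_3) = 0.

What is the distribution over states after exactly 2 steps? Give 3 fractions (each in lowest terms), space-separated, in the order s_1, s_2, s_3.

Answer: 13/45 8/15 8/45

Derivation:
Propagating the distribution step by step (d_{t+1} = d_t * P):
d_0 = (s_1=1/2, s_2=1/2, s_3=0)
  d_1[s_1] = 1/2*1/15 + 1/2*2/5 + 0*1/15 = 7/30
  d_1[s_2] = 1/2*13/15 + 1/2*7/15 + 0*1/5 = 2/3
  d_1[s_3] = 1/2*1/15 + 1/2*2/15 + 0*11/15 = 1/10
d_1 = (s_1=7/30, s_2=2/3, s_3=1/10)
  d_2[s_1] = 7/30*1/15 + 2/3*2/5 + 1/10*1/15 = 13/45
  d_2[s_2] = 7/30*13/15 + 2/3*7/15 + 1/10*1/5 = 8/15
  d_2[s_3] = 7/30*1/15 + 2/3*2/15 + 1/10*11/15 = 8/45
d_2 = (s_1=13/45, s_2=8/15, s_3=8/45)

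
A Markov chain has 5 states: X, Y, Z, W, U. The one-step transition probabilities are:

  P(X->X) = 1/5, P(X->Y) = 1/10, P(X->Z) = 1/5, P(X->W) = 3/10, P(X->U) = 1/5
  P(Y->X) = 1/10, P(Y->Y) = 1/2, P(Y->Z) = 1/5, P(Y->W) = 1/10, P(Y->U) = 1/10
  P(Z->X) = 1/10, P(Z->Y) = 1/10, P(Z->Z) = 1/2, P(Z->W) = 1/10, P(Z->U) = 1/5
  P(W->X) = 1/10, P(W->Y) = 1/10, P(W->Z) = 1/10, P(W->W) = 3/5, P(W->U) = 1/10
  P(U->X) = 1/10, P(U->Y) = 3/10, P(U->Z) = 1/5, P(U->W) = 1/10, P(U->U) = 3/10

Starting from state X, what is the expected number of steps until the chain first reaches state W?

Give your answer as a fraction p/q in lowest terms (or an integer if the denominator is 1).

Let h_i = expected steps to first reach W from state i.
Boundary: h_W = 0.
First-step equations for the other states:
  h_X = 1 + 1/5*h_X + 1/10*h_Y + 1/5*h_Z + 3/10*h_W + 1/5*h_U
  h_Y = 1 + 1/10*h_X + 1/2*h_Y + 1/5*h_Z + 1/10*h_W + 1/10*h_U
  h_Z = 1 + 1/10*h_X + 1/10*h_Y + 1/2*h_Z + 1/10*h_W + 1/5*h_U
  h_U = 1 + 1/10*h_X + 3/10*h_Y + 1/5*h_Z + 1/10*h_W + 3/10*h_U

Substituting h_W = 0 and rearranging gives the linear system (I - Q) h = 1:
  [4/5, -1/10, -1/5, -1/5] . (h_X, h_Y, h_Z, h_U) = 1
  [-1/10, 1/2, -1/5, -1/10] . (h_X, h_Y, h_Z, h_U) = 1
  [-1/10, -1/10, 1/2, -1/5] . (h_X, h_Y, h_Z, h_U) = 1
  [-1/10, -3/10, -1/5, 7/10] . (h_X, h_Y, h_Z, h_U) = 1

Solving yields:
  h_X = 70/11
  h_Y = 90/11
  h_Z = 90/11
  h_U = 90/11

Starting state is X, so the expected hitting time is h_X = 70/11.

Answer: 70/11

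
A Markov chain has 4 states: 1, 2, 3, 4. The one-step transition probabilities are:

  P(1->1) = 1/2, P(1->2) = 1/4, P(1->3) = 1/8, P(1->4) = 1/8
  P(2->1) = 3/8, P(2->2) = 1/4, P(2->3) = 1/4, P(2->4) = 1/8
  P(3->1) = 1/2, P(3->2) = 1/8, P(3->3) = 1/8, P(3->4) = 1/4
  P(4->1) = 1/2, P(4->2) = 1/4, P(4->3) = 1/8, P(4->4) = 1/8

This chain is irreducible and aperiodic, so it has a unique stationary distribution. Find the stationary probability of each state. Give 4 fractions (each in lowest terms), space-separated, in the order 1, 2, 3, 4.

Answer: 49/104 3/13 2/13 15/104

Derivation:
The stationary distribution satisfies pi = pi * P, i.e.:
  pi_1 = 1/2*pi_1 + 3/8*pi_2 + 1/2*pi_3 + 1/2*pi_4
  pi_2 = 1/4*pi_1 + 1/4*pi_2 + 1/8*pi_3 + 1/4*pi_4
  pi_3 = 1/8*pi_1 + 1/4*pi_2 + 1/8*pi_3 + 1/8*pi_4
  pi_4 = 1/8*pi_1 + 1/8*pi_2 + 1/4*pi_3 + 1/8*pi_4
with normalization: pi_1 + pi_2 + pi_3 + pi_4 = 1.

Using the first 3 balance equations plus normalization, the linear system A*pi = b is:
  [-1/2, 3/8, 1/2, 1/2] . pi = 0
  [1/4, -3/4, 1/8, 1/4] . pi = 0
  [1/8, 1/4, -7/8, 1/8] . pi = 0
  [1, 1, 1, 1] . pi = 1

Solving yields:
  pi_1 = 49/104
  pi_2 = 3/13
  pi_3 = 2/13
  pi_4 = 15/104

Verification (pi * P):
  49/104*1/2 + 3/13*3/8 + 2/13*1/2 + 15/104*1/2 = 49/104 = pi_1  (ok)
  49/104*1/4 + 3/13*1/4 + 2/13*1/8 + 15/104*1/4 = 3/13 = pi_2  (ok)
  49/104*1/8 + 3/13*1/4 + 2/13*1/8 + 15/104*1/8 = 2/13 = pi_3  (ok)
  49/104*1/8 + 3/13*1/8 + 2/13*1/4 + 15/104*1/8 = 15/104 = pi_4  (ok)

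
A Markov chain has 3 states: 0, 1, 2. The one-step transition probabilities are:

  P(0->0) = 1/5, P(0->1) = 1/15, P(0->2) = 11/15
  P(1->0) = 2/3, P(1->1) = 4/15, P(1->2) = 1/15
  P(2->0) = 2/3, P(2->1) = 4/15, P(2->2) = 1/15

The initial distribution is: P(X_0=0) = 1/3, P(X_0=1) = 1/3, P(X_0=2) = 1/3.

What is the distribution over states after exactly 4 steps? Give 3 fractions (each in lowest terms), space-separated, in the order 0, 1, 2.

Propagating the distribution step by step (d_{t+1} = d_t * P):
d_0 = (0=1/3, 1=1/3, 2=1/3)
  d_1[0] = 1/3*1/5 + 1/3*2/3 + 1/3*2/3 = 23/45
  d_1[1] = 1/3*1/15 + 1/3*4/15 + 1/3*4/15 = 1/5
  d_1[2] = 1/3*11/15 + 1/3*1/15 + 1/3*1/15 = 13/45
d_1 = (0=23/45, 1=1/5, 2=13/45)
  d_2[0] = 23/45*1/5 + 1/5*2/3 + 13/45*2/3 = 289/675
  d_2[1] = 23/45*1/15 + 1/5*4/15 + 13/45*4/15 = 37/225
  d_2[2] = 23/45*11/15 + 1/5*1/15 + 13/45*1/15 = 11/27
d_2 = (0=289/675, 1=37/225, 2=11/27)
  d_3[0] = 289/675*1/5 + 37/225*2/3 + 11/27*2/3 = 4727/10125
  d_3[1] = 289/675*1/15 + 37/225*4/15 + 11/27*4/15 = 611/3375
  d_3[2] = 289/675*11/15 + 37/225*1/15 + 11/27*1/15 = 713/2025
d_3 = (0=4727/10125, 1=611/3375, 2=713/2025)
  d_4[0] = 4727/10125*1/5 + 611/3375*2/3 + 713/2025*2/3 = 68161/151875
  d_4[1] = 4727/10125*1/15 + 611/3375*4/15 + 713/2025*4/15 = 8773/50625
  d_4[2] = 4727/10125*11/15 + 611/3375*1/15 + 713/2025*1/15 = 11479/30375
d_4 = (0=68161/151875, 1=8773/50625, 2=11479/30375)

Answer: 68161/151875 8773/50625 11479/30375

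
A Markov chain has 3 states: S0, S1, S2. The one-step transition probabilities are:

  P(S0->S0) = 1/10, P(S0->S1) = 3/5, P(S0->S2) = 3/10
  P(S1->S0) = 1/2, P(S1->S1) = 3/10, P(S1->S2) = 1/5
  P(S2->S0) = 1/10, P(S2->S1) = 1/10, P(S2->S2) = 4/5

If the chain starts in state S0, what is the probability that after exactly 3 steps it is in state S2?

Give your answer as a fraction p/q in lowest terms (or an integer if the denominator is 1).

Answer: 117/250

Derivation:
Computing P^3 by repeated multiplication:
P^1 =
  S0: [1/10, 3/5, 3/10]
  S1: [1/2, 3/10, 1/5]
  S2: [1/10, 1/10, 4/5]
P^2 =
  S0: [17/50, 27/100, 39/100]
  S1: [11/50, 41/100, 37/100]
  S2: [7/50, 17/100, 69/100]
P^3 =
  S0: [26/125, 81/250, 117/250]
  S1: [33/125, 73/250, 111/250]
  S2: [21/125, 51/250, 157/250]

(P^3)[S0 -> S2] = 117/250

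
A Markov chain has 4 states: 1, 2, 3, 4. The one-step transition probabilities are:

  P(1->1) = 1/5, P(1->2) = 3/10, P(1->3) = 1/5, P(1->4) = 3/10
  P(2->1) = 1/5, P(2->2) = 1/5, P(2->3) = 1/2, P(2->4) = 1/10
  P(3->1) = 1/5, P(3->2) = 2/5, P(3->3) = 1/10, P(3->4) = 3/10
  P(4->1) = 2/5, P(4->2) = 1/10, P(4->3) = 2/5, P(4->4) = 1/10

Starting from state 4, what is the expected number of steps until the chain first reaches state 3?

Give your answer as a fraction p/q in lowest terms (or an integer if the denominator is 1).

Let h_i = expected steps to first reach 3 from state i.
Boundary: h_3 = 0.
First-step equations for the other states:
  h_1 = 1 + 1/5*h_1 + 3/10*h_2 + 1/5*h_3 + 3/10*h_4
  h_2 = 1 + 1/5*h_1 + 1/5*h_2 + 1/2*h_3 + 1/10*h_4
  h_4 = 1 + 2/5*h_1 + 1/10*h_2 + 2/5*h_3 + 1/10*h_4

Substituting h_3 = 0 and rearranging gives the linear system (I - Q) h = 1:
  [4/5, -3/10, -3/10] . (h_1, h_2, h_4) = 1
  [-1/5, 4/5, -1/10] . (h_1, h_2, h_4) = 1
  [-2/5, -1/10, 9/10] . (h_1, h_2, h_4) = 1

Solving yields:
  h_1 = 16/5
  h_2 = 12/5
  h_4 = 14/5

Starting state is 4, so the expected hitting time is h_4 = 14/5.

Answer: 14/5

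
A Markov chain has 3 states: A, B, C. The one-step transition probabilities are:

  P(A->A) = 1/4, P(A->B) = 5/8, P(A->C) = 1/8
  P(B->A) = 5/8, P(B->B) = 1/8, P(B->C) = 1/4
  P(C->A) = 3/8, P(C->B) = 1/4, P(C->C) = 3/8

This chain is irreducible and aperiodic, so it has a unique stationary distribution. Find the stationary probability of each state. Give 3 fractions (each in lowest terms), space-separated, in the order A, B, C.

Answer: 31/75 9/25 17/75

Derivation:
The stationary distribution satisfies pi = pi * P, i.e.:
  pi_A = 1/4*pi_A + 5/8*pi_B + 3/8*pi_C
  pi_B = 5/8*pi_A + 1/8*pi_B + 1/4*pi_C
  pi_C = 1/8*pi_A + 1/4*pi_B + 3/8*pi_C
with normalization: pi_A + pi_B + pi_C = 1.

Using the first 2 balance equations plus normalization, the linear system A*pi = b is:
  [-3/4, 5/8, 3/8] . pi = 0
  [5/8, -7/8, 1/4] . pi = 0
  [1, 1, 1] . pi = 1

Solving yields:
  pi_A = 31/75
  pi_B = 9/25
  pi_C = 17/75

Verification (pi * P):
  31/75*1/4 + 9/25*5/8 + 17/75*3/8 = 31/75 = pi_A  (ok)
  31/75*5/8 + 9/25*1/8 + 17/75*1/4 = 9/25 = pi_B  (ok)
  31/75*1/8 + 9/25*1/4 + 17/75*3/8 = 17/75 = pi_C  (ok)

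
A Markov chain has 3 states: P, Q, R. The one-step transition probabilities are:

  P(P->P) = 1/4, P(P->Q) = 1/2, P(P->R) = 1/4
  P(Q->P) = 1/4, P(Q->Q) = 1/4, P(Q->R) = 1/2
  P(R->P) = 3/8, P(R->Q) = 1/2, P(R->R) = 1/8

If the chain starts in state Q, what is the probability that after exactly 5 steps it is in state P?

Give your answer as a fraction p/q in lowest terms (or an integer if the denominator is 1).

Answer: 1181/4096

Derivation:
Computing P^5 by repeated multiplication:
P^1 =
  P: [1/4, 1/2, 1/4]
  Q: [1/4, 1/4, 1/2]
  R: [3/8, 1/2, 1/8]
P^2 =
  P: [9/32, 3/8, 11/32]
  Q: [5/16, 7/16, 1/4]
  R: [17/64, 3/8, 23/64]
P^3 =
  P: [75/256, 13/32, 77/256]
  Q: [9/32, 25/64, 21/64]
  R: [151/512, 13/32, 153/512]
P^4 =
  P: [589/2048, 51/128, 643/2048]
  Q: [149/512, 103/256, 157/512]
  R: [1177/4096, 51/128, 1287/4096]
P^5 =
  P: [4739/16384, 205/512, 5085/16384]
  Q: [1181/4096, 409/1024, 1279/4096]
  R: [9479/32768, 205/512, 10169/32768]

(P^5)[Q -> P] = 1181/4096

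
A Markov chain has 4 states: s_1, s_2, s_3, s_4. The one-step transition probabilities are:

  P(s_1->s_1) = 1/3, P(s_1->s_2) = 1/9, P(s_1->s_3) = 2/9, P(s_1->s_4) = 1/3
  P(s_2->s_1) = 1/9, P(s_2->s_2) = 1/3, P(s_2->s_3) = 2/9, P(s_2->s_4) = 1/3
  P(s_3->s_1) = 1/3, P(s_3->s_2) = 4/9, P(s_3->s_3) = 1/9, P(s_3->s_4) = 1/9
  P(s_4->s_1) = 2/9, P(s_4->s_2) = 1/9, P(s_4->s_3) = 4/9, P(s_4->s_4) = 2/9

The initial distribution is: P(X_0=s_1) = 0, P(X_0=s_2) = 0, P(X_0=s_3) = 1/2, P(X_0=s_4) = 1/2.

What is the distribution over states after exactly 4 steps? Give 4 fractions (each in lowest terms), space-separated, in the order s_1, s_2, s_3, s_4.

Answer: 365/1458 3283/13122 3289/13122 3265/13122

Derivation:
Propagating the distribution step by step (d_{t+1} = d_t * P):
d_0 = (s_1=0, s_2=0, s_3=1/2, s_4=1/2)
  d_1[s_1] = 0*1/3 + 0*1/9 + 1/2*1/3 + 1/2*2/9 = 5/18
  d_1[s_2] = 0*1/9 + 0*1/3 + 1/2*4/9 + 1/2*1/9 = 5/18
  d_1[s_3] = 0*2/9 + 0*2/9 + 1/2*1/9 + 1/2*4/9 = 5/18
  d_1[s_4] = 0*1/3 + 0*1/3 + 1/2*1/9 + 1/2*2/9 = 1/6
d_1 = (s_1=5/18, s_2=5/18, s_3=5/18, s_4=1/6)
  d_2[s_1] = 5/18*1/3 + 5/18*1/9 + 5/18*1/3 + 1/6*2/9 = 41/162
  d_2[s_2] = 5/18*1/9 + 5/18*1/3 + 5/18*4/9 + 1/6*1/9 = 43/162
  d_2[s_3] = 5/18*2/9 + 5/18*2/9 + 5/18*1/9 + 1/6*4/9 = 37/162
  d_2[s_4] = 5/18*1/3 + 5/18*1/3 + 5/18*1/9 + 1/6*2/9 = 41/162
d_2 = (s_1=41/162, s_2=43/162, s_3=37/162, s_4=41/162)
  d_3[s_1] = 41/162*1/3 + 43/162*1/9 + 37/162*1/3 + 41/162*2/9 = 359/1458
  d_3[s_2] = 41/162*1/9 + 43/162*1/3 + 37/162*4/9 + 41/162*1/9 = 359/1458
  d_3[s_3] = 41/162*2/9 + 43/162*2/9 + 37/162*1/9 + 41/162*4/9 = 41/162
  d_3[s_4] = 41/162*1/3 + 43/162*1/3 + 37/162*1/9 + 41/162*2/9 = 371/1458
d_3 = (s_1=359/1458, s_2=359/1458, s_3=41/162, s_4=371/1458)
  d_4[s_1] = 359/1458*1/3 + 359/1458*1/9 + 41/162*1/3 + 371/1458*2/9 = 365/1458
  d_4[s_2] = 359/1458*1/9 + 359/1458*1/3 + 41/162*4/9 + 371/1458*1/9 = 3283/13122
  d_4[s_3] = 359/1458*2/9 + 359/1458*2/9 + 41/162*1/9 + 371/1458*4/9 = 3289/13122
  d_4[s_4] = 359/1458*1/3 + 359/1458*1/3 + 41/162*1/9 + 371/1458*2/9 = 3265/13122
d_4 = (s_1=365/1458, s_2=3283/13122, s_3=3289/13122, s_4=3265/13122)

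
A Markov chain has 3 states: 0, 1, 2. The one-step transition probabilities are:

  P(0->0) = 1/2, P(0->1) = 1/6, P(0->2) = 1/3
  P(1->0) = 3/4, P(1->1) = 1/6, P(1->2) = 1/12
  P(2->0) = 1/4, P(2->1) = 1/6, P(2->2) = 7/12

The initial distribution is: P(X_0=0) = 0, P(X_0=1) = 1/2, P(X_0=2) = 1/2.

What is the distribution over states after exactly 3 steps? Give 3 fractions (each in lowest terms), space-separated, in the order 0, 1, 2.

Answer: 43/96 1/6 37/96

Derivation:
Propagating the distribution step by step (d_{t+1} = d_t * P):
d_0 = (0=0, 1=1/2, 2=1/2)
  d_1[0] = 0*1/2 + 1/2*3/4 + 1/2*1/4 = 1/2
  d_1[1] = 0*1/6 + 1/2*1/6 + 1/2*1/6 = 1/6
  d_1[2] = 0*1/3 + 1/2*1/12 + 1/2*7/12 = 1/3
d_1 = (0=1/2, 1=1/6, 2=1/3)
  d_2[0] = 1/2*1/2 + 1/6*3/4 + 1/3*1/4 = 11/24
  d_2[1] = 1/2*1/6 + 1/6*1/6 + 1/3*1/6 = 1/6
  d_2[2] = 1/2*1/3 + 1/6*1/12 + 1/3*7/12 = 3/8
d_2 = (0=11/24, 1=1/6, 2=3/8)
  d_3[0] = 11/24*1/2 + 1/6*3/4 + 3/8*1/4 = 43/96
  d_3[1] = 11/24*1/6 + 1/6*1/6 + 3/8*1/6 = 1/6
  d_3[2] = 11/24*1/3 + 1/6*1/12 + 3/8*7/12 = 37/96
d_3 = (0=43/96, 1=1/6, 2=37/96)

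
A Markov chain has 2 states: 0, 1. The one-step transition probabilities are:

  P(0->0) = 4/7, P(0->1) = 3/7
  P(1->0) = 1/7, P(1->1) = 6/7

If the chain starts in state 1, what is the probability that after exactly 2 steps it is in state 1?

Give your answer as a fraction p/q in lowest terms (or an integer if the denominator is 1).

Answer: 39/49

Derivation:
Computing P^2 by repeated multiplication:
P^1 =
  0: [4/7, 3/7]
  1: [1/7, 6/7]
P^2 =
  0: [19/49, 30/49]
  1: [10/49, 39/49]

(P^2)[1 -> 1] = 39/49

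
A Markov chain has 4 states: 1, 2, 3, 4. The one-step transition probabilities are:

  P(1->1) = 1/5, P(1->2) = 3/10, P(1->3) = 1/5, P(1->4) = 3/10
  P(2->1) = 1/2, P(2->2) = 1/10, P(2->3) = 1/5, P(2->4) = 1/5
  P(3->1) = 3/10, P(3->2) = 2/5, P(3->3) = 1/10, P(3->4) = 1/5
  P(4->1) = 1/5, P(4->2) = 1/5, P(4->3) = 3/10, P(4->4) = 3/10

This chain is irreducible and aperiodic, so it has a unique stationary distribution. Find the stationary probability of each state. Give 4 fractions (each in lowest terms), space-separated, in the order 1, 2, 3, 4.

The stationary distribution satisfies pi = pi * P, i.e.:
  pi_1 = 1/5*pi_1 + 1/2*pi_2 + 3/10*pi_3 + 1/5*pi_4
  pi_2 = 3/10*pi_1 + 1/10*pi_2 + 2/5*pi_3 + 1/5*pi_4
  pi_3 = 1/5*pi_1 + 1/5*pi_2 + 1/10*pi_3 + 3/10*pi_4
  pi_4 = 3/10*pi_1 + 1/5*pi_2 + 1/5*pi_3 + 3/10*pi_4
with normalization: pi_1 + pi_2 + pi_3 + pi_4 = 1.

Using the first 3 balance equations plus normalization, the linear system A*pi = b is:
  [-4/5, 1/2, 3/10, 1/5] . pi = 0
  [3/10, -9/10, 2/5, 1/5] . pi = 0
  [1/5, 1/5, -9/10, 3/10] . pi = 0
  [1, 1, 1, 1] . pi = 1

Solving yields:
  pi_1 = 389/1322
  pi_2 = 325/1322
  pi_3 = 271/1322
  pi_4 = 337/1322

Verification (pi * P):
  389/1322*1/5 + 325/1322*1/2 + 271/1322*3/10 + 337/1322*1/5 = 389/1322 = pi_1  (ok)
  389/1322*3/10 + 325/1322*1/10 + 271/1322*2/5 + 337/1322*1/5 = 325/1322 = pi_2  (ok)
  389/1322*1/5 + 325/1322*1/5 + 271/1322*1/10 + 337/1322*3/10 = 271/1322 = pi_3  (ok)
  389/1322*3/10 + 325/1322*1/5 + 271/1322*1/5 + 337/1322*3/10 = 337/1322 = pi_4  (ok)

Answer: 389/1322 325/1322 271/1322 337/1322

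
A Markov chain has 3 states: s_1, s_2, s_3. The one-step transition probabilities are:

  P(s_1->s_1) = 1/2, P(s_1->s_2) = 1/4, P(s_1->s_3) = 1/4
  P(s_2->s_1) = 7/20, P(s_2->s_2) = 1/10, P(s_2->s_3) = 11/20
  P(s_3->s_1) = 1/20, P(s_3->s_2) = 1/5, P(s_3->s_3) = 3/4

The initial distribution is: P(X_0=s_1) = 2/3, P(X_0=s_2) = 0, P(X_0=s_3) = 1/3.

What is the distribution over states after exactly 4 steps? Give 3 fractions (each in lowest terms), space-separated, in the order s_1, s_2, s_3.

Propagating the distribution step by step (d_{t+1} = d_t * P):
d_0 = (s_1=2/3, s_2=0, s_3=1/3)
  d_1[s_1] = 2/3*1/2 + 0*7/20 + 1/3*1/20 = 7/20
  d_1[s_2] = 2/3*1/4 + 0*1/10 + 1/3*1/5 = 7/30
  d_1[s_3] = 2/3*1/4 + 0*11/20 + 1/3*3/4 = 5/12
d_1 = (s_1=7/20, s_2=7/30, s_3=5/12)
  d_2[s_1] = 7/20*1/2 + 7/30*7/20 + 5/12*1/20 = 111/400
  d_2[s_2] = 7/20*1/4 + 7/30*1/10 + 5/12*1/5 = 233/1200
  d_2[s_3] = 7/20*1/4 + 7/30*11/20 + 5/12*3/4 = 317/600
d_2 = (s_1=111/400, s_2=233/1200, s_3=317/600)
  d_3[s_1] = 111/400*1/2 + 233/1200*7/20 + 317/600*1/20 = 373/1600
  d_3[s_2] = 111/400*1/4 + 233/1200*1/10 + 317/600*1/5 = 4667/24000
  d_3[s_3] = 111/400*1/4 + 233/1200*11/20 + 317/600*3/4 = 6869/12000
d_3 = (s_1=373/1600, s_2=4667/24000, s_3=6869/12000)
  d_4[s_1] = 373/1600*1/2 + 4667/24000*7/20 + 6869/12000*1/20 = 34119/160000
  d_4[s_2] = 373/1600*1/4 + 4667/24000*1/10 + 6869/12000*1/5 = 92261/480000
  d_4[s_3] = 373/1600*1/4 + 4667/24000*11/20 + 6869/12000*3/4 = 142691/240000
d_4 = (s_1=34119/160000, s_2=92261/480000, s_3=142691/240000)

Answer: 34119/160000 92261/480000 142691/240000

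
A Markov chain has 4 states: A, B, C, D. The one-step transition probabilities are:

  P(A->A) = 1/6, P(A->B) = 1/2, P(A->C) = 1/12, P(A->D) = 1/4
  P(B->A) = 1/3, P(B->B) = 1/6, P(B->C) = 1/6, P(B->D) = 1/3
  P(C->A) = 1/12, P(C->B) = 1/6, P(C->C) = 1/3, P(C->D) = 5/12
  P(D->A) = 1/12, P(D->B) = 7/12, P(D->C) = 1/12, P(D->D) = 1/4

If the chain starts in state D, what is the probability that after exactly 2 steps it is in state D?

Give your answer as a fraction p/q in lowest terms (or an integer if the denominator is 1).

Answer: 5/16

Derivation:
Computing P^2 by repeated multiplication:
P^1 =
  A: [1/6, 1/2, 1/12, 1/4]
  B: [1/3, 1/6, 1/6, 1/3]
  C: [1/12, 1/6, 1/3, 5/12]
  D: [1/12, 7/12, 1/12, 1/4]
P^2 =
  A: [2/9, 47/144, 7/48, 11/36]
  B: [11/72, 5/12, 5/36, 7/24]
  C: [19/144, 53/144, 13/72, 23/72]
  D: [17/72, 43/144, 11/72, 5/16]

(P^2)[D -> D] = 5/16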